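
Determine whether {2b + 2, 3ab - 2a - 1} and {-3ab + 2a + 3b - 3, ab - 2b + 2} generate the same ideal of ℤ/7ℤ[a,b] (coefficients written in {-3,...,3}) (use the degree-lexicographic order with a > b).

No, the ideals differ.

Since reduced Gröbner bases are canonical representatives of ideals under a given ordering, it suffices to compute and compare them.
Buchberger on the first generating set:
f_1 = 2b + 2, LT = b.
f_2 = 3ab - 2a - 1, LT = ab.

S(f_1,f_2): lcm = ab. S = -3a - 2.
  reduce S modulo (f_1, f_2):
  remainder -3a - 2 ≠ 0; add g_3 = -3a - 2 to the basis.

The other S-polynomials (S(f_1,g_3), S(f_2,g_3)) all reduce to 0 modulo the current basis, so we have a Gröbner basis.
Inter-reduce: drop elements whose leading term is divisible by another's, tail-reduce, and make monic.
Reduced Gröbner basis: {a + 3, b + 1}.

Buchberger on the second generating set:
h_1 = -3ab + 2a + 3b - 3, LT = ab.
h_2 = ab - 2b + 2, LT = ab.

S(h_1,h_2): lcm = ab. S = -3a + b - 1.
  reduce S modulo (h_1, h_2):
  remainder -3a + b - 1 ≠ 0; add k_3 = -3a + b - 1 to the basis.

S(h_1,k_3): lcm = ab. S = -2b² - 3a + b + 1.
  reduce S modulo (h_1, h_2, k_3):
  remainder -2b² + 2 ≠ 0; add k_4 = -2b² + 2 to the basis.

The other S-polynomials (S(h_2,k_3), S(h_1,k_4), S(h_2,k_4), S(k_3,k_4)) all reduce to 0 modulo the current basis, so we have a Gröbner basis.
Inter-reduce: drop elements whose leading term is divisible by another's, tail-reduce, and make monic.
Reduced Gröbner basis: {b² - 1, a + 2b - 2}.

Since the reduced bases disagree, the two ideals are not the same.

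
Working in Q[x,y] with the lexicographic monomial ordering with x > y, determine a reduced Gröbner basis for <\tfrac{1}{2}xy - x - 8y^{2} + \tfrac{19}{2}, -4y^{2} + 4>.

This is the nonlinear analogue of row-reducing a linear system.

f_1 = \tfrac{1}{2}xy - x - 8y^{2} + \tfrac{19}{2}, LT = xy.
f_2 = -4y^{2} + 4, LT = y^{2}.

S(f_1,f_2): lcm = xy^{2}. S = -2xy + x - 16y^{3} + 19y.
  leading term xy: subtract (-4)·f_1 from -2xy + x - 16y^{3} + 19y → -3x - 16y^{3} - 32y^{2} + 19y + 38
  leading term x: no divisor's leading term divides it; move -3x to the remainder.
  leading term y^{3}: subtract (4y)·f_2 from -16y^{3} - 32y^{2} + 19y + 38 → -32y^{2} + 3y + 38
  leading term y^{2}: subtract (8)·f_2 from -32y^{2} + 3y + 38 → 3y + 6
  leading term y: no divisor's leading term divides it; move 3y to the remainder.
  leading term 1: no divisor's leading term divides it; move 6 to the remainder.
  remainder -3x + 3y + 6 ≠ 0; add g_3 = -3x + 3y + 6 to the basis.

The other S-polynomials (S(f_1,g_3), S(f_2,g_3)) all reduce to 0 modulo the current basis, so we have a Gröbner basis.
Inter-reduce: drop elements whose leading term is divisible by another's, tail-reduce, and make monic.

G = {x - y - 2, y^{2} - 1}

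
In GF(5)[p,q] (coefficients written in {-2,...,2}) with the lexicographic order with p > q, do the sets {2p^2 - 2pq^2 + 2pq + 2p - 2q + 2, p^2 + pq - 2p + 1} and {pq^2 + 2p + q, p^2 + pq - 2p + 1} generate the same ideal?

Yes, the ideals are equal.

Equality of ideals is decidable: compute both reduced Gröbner bases (unique for the ordering) and check whether they agree.
Buchberger on the first generating set:
f_1 = 2p^2 - 2pq^2 + 2pq + 2p - 2q + 2, LT = p^2.
f_2 = p^2 + pq - 2p + 1, LT = p^2.

S(f_1,f_2): lcm = p^2. S = -pq^2 - 2p - q.
  leading term pq^2: no divisor's leading term divides it; move -pq^2 to the remainder.
  leading term p: no divisor's leading term divides it; move -2p to the remainder.
  leading term q: no divisor's leading term divides it; move -q to the remainder.
  remainder -pq^2 - 2p - q ≠ 0; add g_3 = -pq^2 - 2p - q to the basis.

S(f_1,g_3): lcm = p^2q^2. S = -2p^2 - pq^4 + pq^3 + pq^2 - pq - q^3 + q^2.
  leading term p^2: subtract (-1)·f_1 from -2p^2 - pq^4 + pq^3 + pq^2 - pq - q^3 + q^2 → -pq^4 + pq^3 - pq^2 + pq + 2p - q^3 + q^2 - 2q + 2
  leading term pq^4: subtract (q^2)·g_3 from -pq^4 + pq^3 - pq^2 + pq + 2p - q^3 + q^2 - 2q + 2 → pq^3 + pq^2 + pq + 2p + q^2 - 2q + 2
  leading term pq^3: subtract (-q)·g_3 from pq^3 + pq^2 + pq + 2p + q^2 - 2q + 2 → pq^2 - pq + 2p - 2q + 2
  leading term pq^2: subtract (-1)·g_3 from pq^2 - pq + 2p - 2q + 2 → -pq + 2q + 2
  leading term pq: no divisor's leading term divides it; move -pq to the remainder.
  leading term q: no divisor's leading term divides it; move 2q to the remainder.
  leading term 1: no divisor's leading term divides it; move 2 to the remainder.
  remainder -pq + 2q + 2 ≠ 0; add g_4 = -pq + 2q + 2 to the basis.

S(g_3,g_4): lcm = pq^2. S = 2p + 2q^2 - 2q.
  leading term p: no divisor's leading term divides it; move 2p to the remainder.
  leading term q^2: no divisor's leading term divides it; move 2q^2 to the remainder.
  leading term q: no divisor's leading term divides it; move -2q to the remainder.
  remainder 2p + 2q^2 - 2q ≠ 0; add g_5 = 2p + 2q^2 - 2q to the basis.

S(g_3,g_5): lcm = pq^2. S = 2p - q^4 + q^3 + q.
  leading term p: subtract (1)·g_5 from 2p - q^4 + q^3 + q → -q^4 + q^3 - 2q^2 - 2q
  leading term q^4: no divisor's leading term divides it; move -q^4 to the remainder.
  leading term q^3: no divisor's leading term divides it; move q^3 to the remainder.
  leading term q^2: no divisor's leading term divides it; move -2q^2 to the remainder.
  leading term q: no divisor's leading term divides it; move -2q to the remainder.
  remainder -q^4 + q^3 - 2q^2 - 2q ≠ 0; add g_6 = -q^4 + q^3 - 2q^2 - 2q to the basis.

S(g_4,g_5): lcm = pq. S = -q^3 + q^2 - 2q - 2.
  leading term q^3: no divisor's leading term divides it; move -q^3 to the remainder.
  leading term q^2: no divisor's leading term divides it; move q^2 to the remainder.
  leading term q: no divisor's leading term divides it; move -2q to the remainder.
  leading term 1: no divisor's leading term divides it; move -2 to the remainder.
  remainder -q^3 + q^2 - 2q - 2 ≠ 0; add g_7 = -q^3 + q^2 - 2q - 2 to the basis.

The other S-polynomials (S(f_2,g_3), S(f_1,g_4), S(f_2,g_4), S(f_1,g_5), S(f_2,g_5), S(f_1,g_6), S(f_2,g_6), S(g_3,g_6), S(g_4,g_6), S(g_5,g_6), S(f_1,g_7), S(f_2,g_7), S(g_3,g_7), S(g_4,g_7), S(g_5,g_7), S(g_6,g_7)) all reduce to 0 modulo the current basis, so we have a Gröbner basis.
Inter-reduce: drop elements whose leading term is divisible by another's, tail-reduce, and make monic.
Reduced Gröbner basis: {p + q^2 - q, q^3 - q^2 + 2q + 2}.

Buchberger on the second generating set:
h_1 = pq^2 + 2p + q, LT = pq^2.
h_2 = p^2 + pq - 2p + 1, LT = p^2.

S(h_1,h_2): lcm = p^2q^2. S = 2p^2 - pq^3 + 2pq^2 + pq - q^2.
  leading term p^2: subtract (2)·h_2 from 2p^2 - pq^3 + 2pq^2 + pq - q^2 → -pq^3 + 2pq^2 - pq - p - q^2 - 2
  leading term pq^3: subtract (-q)·h_1 from -pq^3 + 2pq^2 - pq - p - q^2 - 2 → 2pq^2 + pq - p - 2
  leading term pq^2: subtract (2)·h_1 from 2pq^2 + pq - p - 2 → pq - 2q - 2
  leading term pq: no divisor's leading term divides it; move pq to the remainder.
  leading term q: no divisor's leading term divides it; move -2q to the remainder.
  leading term 1: no divisor's leading term divides it; move -2 to the remainder.
  remainder pq - 2q - 2 ≠ 0; add k_3 = pq - 2q - 2 to the basis.

S(h_1,k_3): lcm = pq^2. S = 2p + 2q^2 - 2q.
  leading term p: no divisor's leading term divides it; move 2p to the remainder.
  leading term q^2: no divisor's leading term divides it; move 2q^2 to the remainder.
  leading term q: no divisor's leading term divides it; move -2q to the remainder.
  remainder 2p + 2q^2 - 2q ≠ 0; add k_4 = 2p + 2q^2 - 2q to the basis.

S(h_1,k_4): lcm = pq^2. S = 2p - q^4 + q^3 + q.
  leading term p: subtract (1)·k_4 from 2p - q^4 + q^3 + q → -q^4 + q^3 - 2q^2 - 2q
  leading term q^4: no divisor's leading term divides it; move -q^4 to the remainder.
  leading term q^3: no divisor's leading term divides it; move q^3 to the remainder.
  leading term q^2: no divisor's leading term divides it; move -2q^2 to the remainder.
  leading term q: no divisor's leading term divides it; move -2q to the remainder.
  remainder -q^4 + q^3 - 2q^2 - 2q ≠ 0; add k_5 = -q^4 + q^3 - 2q^2 - 2q to the basis.

S(k_3,k_4): lcm = pq. S = -q^3 + q^2 - 2q - 2.
  leading term q^3: no divisor's leading term divides it; move -q^3 to the remainder.
  leading term q^2: no divisor's leading term divides it; move q^2 to the remainder.
  leading term q: no divisor's leading term divides it; move -2q to the remainder.
  leading term 1: no divisor's leading term divides it; move -2 to the remainder.
  remainder -q^3 + q^2 - 2q - 2 ≠ 0; add k_6 = -q^3 + q^2 - 2q - 2 to the basis.

The other S-polynomials (S(h_2,k_3), S(h_2,k_4), S(h_1,k_5), S(h_2,k_5), S(k_3,k_5), S(k_4,k_5), S(h_1,k_6), S(h_2,k_6), S(k_3,k_6), S(k_4,k_6), S(k_5,k_6)) all reduce to 0 modulo the current basis, so we have a Gröbner basis.
Inter-reduce: drop elements whose leading term is divisible by another's, tail-reduce, and make monic.
Reduced Gröbner basis: {p + q^2 - q, q^3 - q^2 + 2q + 2}.

The two bases agree; hence the ideals are identical.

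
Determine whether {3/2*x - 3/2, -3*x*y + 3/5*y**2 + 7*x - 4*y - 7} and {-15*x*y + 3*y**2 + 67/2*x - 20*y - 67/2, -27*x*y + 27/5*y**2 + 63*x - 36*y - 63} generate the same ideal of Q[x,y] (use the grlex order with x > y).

Equality of ideals is decidable: compute both reduced Gröbner bases (unique for the ordering) and check whether they agree.
Buchberger on the first generating set:
f_1 = 3/2*x - 3/2, LT = x.
f_2 = -3*x*y + 3/5*y**2 + 7*x - 4*y - 7, LT = x*y.

S(f_1,f_2): lcm = x*y. S = 1/5*y**2 + 7/3*x - 7/3*y - 7/3.
  leading term y**2: no divisor's leading term divides it; move 1/5*y**2 to the remainder.
  leading term x: subtract (14/9)·f_1 from 7/3*x - 7/3*y - 7/3 → -7/3*y
  leading term y: no divisor's leading term divides it; move -7/3*y to the remainder.
  remainder 1/5*y**2 - 7/3*y ≠ 0; add g_3 = 1/5*y**2 - 7/3*y to the basis.

The other S-polynomials (S(f_1,g_3), S(f_2,g_3)) all reduce to 0 modulo the current basis, so we have a Gröbner basis.
Inter-reduce: drop elements whose leading term is divisible by another's, tail-reduce, and make monic.
Reduced Gröbner basis: {y**2 - 35/3*y, x - 1}.

Buchberger on the second generating set:
h_1 = -15*x*y + 3*y**2 + 67/2*x - 20*y - 67/2, LT = x*y.
h_2 = -27*x*y + 27/5*y**2 + 63*x - 36*y - 63, LT = x*y.

S(h_1,h_2): lcm = x*y. S = 1/10*x - 1/10.
  leading term x: no divisor's leading term divides it; move 1/10*x to the remainder.
  leading term 1: no divisor's leading term divides it; move -1/10 to the remainder.
  remainder 1/10*x - 1/10 ≠ 0; add k_3 = 1/10*x - 1/10 to the basis.

S(h_1,k_3): lcm = x*y. S = -1/5*y**2 - 67/30*x + 7/3*y + 67/30.
  leading term y**2: no divisor's leading term divides it; move -1/5*y**2 to the remainder.
  leading term x: subtract (-67/3)·k_3 from -67/30*x + 7/3*y + 67/30 → 7/3*y
  leading term y: no divisor's leading term divides it; move 7/3*y to the remainder.
  remainder -1/5*y**2 + 7/3*y ≠ 0; add k_4 = -1/5*y**2 + 7/3*y to the basis.

The other S-polynomials (S(h_2,k_3), S(h_1,k_4), S(h_2,k_4), S(k_3,k_4)) all reduce to 0 modulo the current basis, so we have a Gröbner basis.
Inter-reduce: drop elements whose leading term is divisible by another's, tail-reduce, and make monic.
Reduced Gröbner basis: {y**2 - 35/3*y, x - 1}.

These coincide, so the ideals are equal.

Yes, the ideals are equal.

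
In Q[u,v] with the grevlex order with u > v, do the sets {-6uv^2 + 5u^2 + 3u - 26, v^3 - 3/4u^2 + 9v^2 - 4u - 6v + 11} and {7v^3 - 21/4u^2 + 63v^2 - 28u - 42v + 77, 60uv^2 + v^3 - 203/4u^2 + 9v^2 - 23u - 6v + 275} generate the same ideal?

No, the ideals differ.

Since reduced Gröbner bases are canonical representatives of ideals under a given ordering, it suffices to compute and compare them.
Buchberger on the first generating set:
f_1 = -6uv^2 + 5u^2 + 3u - 26, LT = uv^2.
f_2 = v^3 - 3/4u^2 + 9v^2 - 4u - 6v + 11, LT = v^3.

S(f_1,f_2): lcm = uv^3. S = 3/4u^3 - 5/6u^2v - 9uv^2 + 4u^2 + 11/2uv - 11u + 13/3v.
  leading term u^3: no divisor's leading term divides it; move 3/4u^3 to the remainder.
  leading term u^2v: no divisor's leading term divides it; move -5/6u^2v to the remainder.
  leading term uv^2: subtract (3/2)·f_1 from -9uv^2 + 4u^2 + 11/2uv - 11u + 13/3v → -7/2u^2 + 11/2uv - 31/2u + 13/3v + 39
  leading term u^2: no divisor's leading term divides it; move -7/2u^2 to the remainder.
  leading term uv: no divisor's leading term divides it; move 11/2uv to the remainder.
  leading term u: no divisor's leading term divides it; move -31/2u to the remainder.
  leading term v: no divisor's leading term divides it; move 13/3v to the remainder.
  leading term 1: no divisor's leading term divides it; move 39 to the remainder.
  remainder 3/4u^3 - 5/6u^2v - 7/2u^2 + 11/2uv - 31/2u + 13/3v + 39 ≠ 0; add g_3 = 3/4u^3 - 5/6u^2v - 7/2u^2 + 11/2uv - 31/2u + 13/3v + 39 to the basis.

The other S-polynomials (S(f_1,g_3), S(f_2,g_3)) all reduce to 0 modulo the current basis, so we have a Gröbner basis.
Inter-reduce: drop elements whose leading term is divisible by another's, tail-reduce, and make monic.
Reduced Gröbner basis: {u^3 - 10/9u^2v - 14/3u^2 + 22/3uv - 62/3u + 52/9v + 52, uv^2 - 5/6u^2 - 1/2u + 13/3, v^3 - 3/4u^2 + 9v^2 - 4u - 6v + 11}.

Buchberger on the second generating set:
h_1 = 7v^3 - 21/4u^2 + 63v^2 - 28u - 42v + 77, LT = v^3.
h_2 = 60uv^2 + v^3 - 203/4u^2 + 9v^2 - 23u - 6v + 275, LT = uv^2.

S(h_1,h_2): lcm = uv^3. S = -1/60v^4 - 3/4u^3 + 203/240u^2v + 9uv^2 - 3/20v^3 - 4u^2 - 337/60uv + 1/10v^2 + 11u - 55/12v.
  leading term v^4: subtract (-1/420v)·h_1 from -1/60v^4 - 3/4u^3 + 203/240u^2v + 9uv^2 - 3/20v^3 - 4u^2 - 337/60uv + 1/10v^2 + 11u - 55/12v → -3/4u^3 + 5/6u^2v + 9uv^2 - 4u^2 - 341/60uv + 11u - 22/5v
  leading term u^3: no divisor's leading term divides it; move -3/4u^3 to the remainder.
  leading term u^2v: no divisor's leading term divides it; move 5/6u^2v to the remainder.
  leading term uv^2: subtract (3/20)·h_2 from 9uv^2 - 4u^2 - 341/60uv + 11u - 22/5v → -3/20v^3 + 289/80u^2 - 341/60uv - 27/20v^2 + 289/20u - 7/2v - 165/4
  leading term v^3: subtract (-3/140)·h_1 from -3/20v^3 + 289/80u^2 - 341/60uv - 27/20v^2 + 289/20u - 7/2v - 165/4 → 7/2u^2 - 341/60uv + 277/20u - 22/5v - 198/5
  leading term u^2: no divisor's leading term divides it; move 7/2u^2 to the remainder.
  leading term uv: no divisor's leading term divides it; move -341/60uv to the remainder.
  leading term u: no divisor's leading term divides it; move 277/20u to the remainder.
  leading term v: no divisor's leading term divides it; move -22/5v to the remainder.
  leading term 1: no divisor's leading term divides it; move -198/5 to the remainder.
  remainder -3/4u^3 + 5/6u^2v + 7/2u^2 - 341/60uv + 277/20u - 22/5v - 198/5 ≠ 0; add k_3 = -3/4u^3 + 5/6u^2v + 7/2u^2 - 341/60uv + 277/20u - 22/5v - 198/5 to the basis.

The other S-polynomials (S(h_1,k_3), S(h_2,k_3)) all reduce to 0 modulo the current basis, so we have a Gröbner basis.
Inter-reduce: drop elements whose leading term is divisible by another's, tail-reduce, and make monic.
Reduced Gröbner basis: {u^3 - 10/9u^2v - 14/3u^2 + 341/45uv - 277/15u + 88/15v + 264/5, uv^2 - 5/6u^2 - 19/60u + 22/5, v^3 - 3/4u^2 + 9v^2 - 4u - 6v + 11}.

The bases are distinct; the ideals are different.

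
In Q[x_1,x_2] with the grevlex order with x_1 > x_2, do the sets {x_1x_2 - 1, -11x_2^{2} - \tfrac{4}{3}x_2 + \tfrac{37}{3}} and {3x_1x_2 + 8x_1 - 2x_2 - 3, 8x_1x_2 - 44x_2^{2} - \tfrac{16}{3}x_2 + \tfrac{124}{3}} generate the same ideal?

No, the ideals differ.

Equality of ideals is decidable: compute both reduced Gröbner bases (unique for the ordering) and check whether they agree.
Buchberger on the first generating set:
f_1 = x_1x_2 - 1, LT = x_1x_2.
f_2 = -11x_2^{2} - \tfrac{4}{3}x_2 + \tfrac{37}{3}, LT = x_2^{2}.

S(f_1,f_2): lcm = x_1x_2^{2}. S = -\tfrac{4}{33}x_1x_2 + \tfrac{37}{33}x_1 - x_2.
  reduce S modulo (f_1, f_2):
  remainder \tfrac{37}{33}x_1 - x_2 - \tfrac{4}{33} ≠ 0; add g_3 = \tfrac{37}{33}x_1 - x_2 - \tfrac{4}{33} to the basis.

The other S-polynomials (S(f_1,g_3), S(f_2,g_3)) all reduce to 0 modulo the current basis, so we have a Gröbner basis.
Inter-reduce: drop elements whose leading term is divisible by another's, tail-reduce, and make monic.
Reduced Gröbner basis: {x_2^{2} + \tfrac{4}{33}x_2 - \tfrac{37}{33}, x_1 - \tfrac{33}{37}x_2 - \tfrac{4}{37}}.

Buchberger on the second generating set:
h_1 = 3x_1x_2 + 8x_1 - 2x_2 - 3, LT = x_1x_2.
h_2 = 8x_1x_2 - 44x_2^{2} - \tfrac{16}{3}x_2 + \tfrac{124}{3}, LT = x_1x_2.

S(h_1,h_2): lcm = x_1x_2. S = \tfrac{11}{2}x_2^{2} + \tfrac{8}{3}x_1 - \tfrac{37}{6}.
  reduce S modulo (h_1, h_2):
  remainder \tfrac{11}{2}x_2^{2} + \tfrac{8}{3}x_1 - \tfrac{37}{6} ≠ 0; add k_3 = \tfrac{11}{2}x_2^{2} + \tfrac{8}{3}x_1 - \tfrac{37}{6} to the basis.

S(h_1,k_3): lcm = x_1x_2^{2}. S = -\tfrac{16}{33}x_1^{2} + \tfrac{8}{3}x_1x_2 - \tfrac{2}{3}x_2^{2} + \tfrac{37}{33}x_1 - x_2.
  reduce S modulo (h_1, h_2, k_3):
  remainder -\tfrac{16}{33}x_1^{2} - \tfrac{17}{3}x_1 + \tfrac{7}{9}x_2 + \tfrac{190}{99} ≠ 0; add k_4 = -\tfrac{16}{33}x_1^{2} - \tfrac{17}{3}x_1 + \tfrac{7}{9}x_2 + \tfrac{190}{99} to the basis.

The other S-polynomials (S(h_2,k_3), S(h_1,k_4), S(h_2,k_4), S(k_3,k_4)) all reduce to 0 modulo the current basis, so we have a Gröbner basis.
Inter-reduce: drop elements whose leading term is divisible by another's, tail-reduce, and make monic.
Reduced Gröbner basis: {x_1^{2} + \tfrac{187}{16}x_1 - \tfrac{77}{48}x_2 - \tfrac{95}{24}, x_1x_2 + \tfrac{8}{3}x_1 - \tfrac{2}{3}x_2 - 1, x_2^{2} + \tfrac{16}{33}x_1 - \tfrac{37}{33}}.

Since the reduced bases disagree, the two ideals are not the same.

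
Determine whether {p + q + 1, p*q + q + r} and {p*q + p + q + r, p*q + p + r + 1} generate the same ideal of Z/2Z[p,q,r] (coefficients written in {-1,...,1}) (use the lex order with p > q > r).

No, the ideals differ.

Since reduced Gröbner bases are canonical representatives of ideals under a given ordering, it suffices to compute and compare them.
Buchberger on the first generating set:
f_1 = p + q + 1, LT = p.
f_2 = p*q + q + r, LT = p*q.

S(f_1,f_2): lcm = p*q. S = q**2 + r.
  leading term q**2: no divisor's leading term divides it; move q**2 to the remainder.
  leading term r: no divisor's leading term divides it; move r to the remainder.
  remainder q**2 + r ≠ 0; add g_3 = q**2 + r to the basis.

The other S-polynomials (S(f_1,g_3), S(f_2,g_3)) all reduce to 0 modulo the current basis, so we have a Gröbner basis.
Inter-reduce: drop elements whose leading term is divisible by another's, tail-reduce, and make monic.
Reduced Gröbner basis: {p + q + 1, q**2 + r}.

Buchberger on the second generating set:
h_1 = p*q + p + q + r, LT = p*q.
h_2 = p*q + p + r + 1, LT = p*q.

S(h_1,h_2): lcm = p*q. S = q + 1.
  leading term q: no divisor's leading term divides it; move q to the remainder.
  leading term 1: no divisor's leading term divides it; move 1 to the remainder.
  remainder q + 1 ≠ 0; add k_3 = q + 1 to the basis.

S(h_1,k_3): lcm = p*q. S = q + r.
  leading term q: subtract (1)·k_3 from q + r → r + 1
  leading term r: no divisor's leading term divides it; move r to the remainder.
  leading term 1: no divisor's leading term divides it; move 1 to the remainder.
  remainder r + 1 ≠ 0; add k_4 = r + 1 to the basis.

The other S-polynomials (S(h_2,k_3), S(h_1,k_4), S(h_2,k_4), S(k_3,k_4)) all reduce to 0 modulo the current basis, so we have a Gröbner basis.
Inter-reduce: drop elements whose leading term is divisible by another's, tail-reduce, and make monic.
Reduced Gröbner basis: {q + 1, r + 1}.

Since the reduced bases disagree, the two ideals are not the same.
The choice of monomial ordering does not affect the verdict — as long as both bases are computed under the same ordering, their equality decides ideal equality.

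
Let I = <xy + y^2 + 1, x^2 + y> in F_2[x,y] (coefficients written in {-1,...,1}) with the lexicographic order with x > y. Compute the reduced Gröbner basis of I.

G = {x + y^3 + y^2 + y, y^4 + y^3 + 1}

Buchberger's algorithm terminates because the ascending chain of leading-term ideals stabilizes.

f_1 = xy + y^2 + 1, LT = xy.
f_2 = x^2 + y, LT = x^2.

S(f_1,f_2): lcm = x^2y. S = xy^2 + x + y^2.
  leading term xy^2: subtract (y)·f_1 from xy^2 + x + y^2 → x + y^3 + y^2 + y
  leading term x: no divisor's leading term divides it; move x to the remainder.
  leading term y^3: no divisor's leading term divides it; move y^3 to the remainder.
  leading term y^2: no divisor's leading term divides it; move y^2 to the remainder.
  leading term y: no divisor's leading term divides it; move y to the remainder.
  remainder x + y^3 + y^2 + y ≠ 0; add g_3 = x + y^3 + y^2 + y to the basis.

S(f_1,g_3): lcm = xy. S = y^4 + y^3 + 1.
  leading term y^4: no divisor's leading term divides it; move y^4 to the remainder.
  leading term y^3: no divisor's leading term divides it; move y^3 to the remainder.
  leading term 1: no divisor's leading term divides it; move 1 to the remainder.
  remainder y^4 + y^3 + 1 ≠ 0; add g_4 = y^4 + y^3 + 1 to the basis.

The other S-polynomials (S(f_2,g_3), S(f_1,g_4), S(f_2,g_4), S(g_3,g_4)) all reduce to 0 modulo the current basis, so we have a Gröbner basis.
Inter-reduce: drop elements whose leading term is divisible by another's, tail-reduce, and make monic.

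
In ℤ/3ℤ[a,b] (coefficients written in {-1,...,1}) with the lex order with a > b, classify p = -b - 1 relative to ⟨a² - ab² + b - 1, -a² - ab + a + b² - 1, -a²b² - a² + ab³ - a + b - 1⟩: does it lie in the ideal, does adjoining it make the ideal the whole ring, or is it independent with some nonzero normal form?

First compute the reduced Gröbner basis of I by Buchberger's algorithm.
f_1 = a² - ab² + b - 1, LT = a².
f_2 = -a² - ab + a + b² - 1, LT = a².
f_3 = -a²b² - a² + ab³ - a + b - 1, LT = a²b².

S(f_1,f_2): lcm = a². S = -ab² - ab + a + b² + b + 1.
  leading term ab²: no divisor's leading term divides it; move -ab² to the remainder.
  leading term ab: no divisor's leading term divides it; move -ab to the remainder.
  leading term a: no divisor's leading term divides it; move a to the remainder.
  leading term b²: no divisor's leading term divides it; move b² to the remainder.
  leading term b: no divisor's leading term divides it; move b to the remainder.
  leading term 1: no divisor's leading term divides it; move 1 to the remainder.
  remainder -ab² - ab + a + b² + b + 1 ≠ 0; add h_4 = -ab² - ab + a + b² + b + 1 to the basis.

S(f_1,f_3): lcm = a²b². S = -a² - ab⁴ + ab³ - a + b³ - b² + b - 1.
  leading term a²: subtract (-1)·f_1 from -a² - ab⁴ + ab³ - a + b³ - b² + b - 1 → -ab⁴ + ab³ - ab² - a + b³ - b² - b + 1
  leading term ab⁴: subtract (b²)·h_4 from -ab⁴ + ab³ - ab² - a + b³ - b² - b + 1 → -ab³ + ab² - a - b⁴ + b² - b + 1
  leading term ab³: subtract (b)·h_4 from -ab³ + ab² - a - b⁴ + b² - b + 1 → -ab² - ab - a - b⁴ - b³ + b + 1
  leading term ab²: subtract (1)·h_4 from -ab² - ab - a - b⁴ - b³ + b + 1 → a - b⁴ - b³ - b²
  leading term a: no divisor's leading term divides it; move a to the remainder.
  leading term b⁴: no divisor's leading term divides it; move -b⁴ to the remainder.
  leading term b³: no divisor's leading term divides it; move -b³ to the remainder.
  leading term b²: no divisor's leading term divides it; move -b² to the remainder.
  remainder a - b⁴ - b³ - b² ≠ 0; add h_5 = a - b⁴ - b³ - b² to the basis.

S(f_1,h_4): lcm = a²b². S = -a²b + a² - ab⁴ + ab² + ab + a + b³ - b².
  leading term a²b: subtract (-b)·f_1 from -a²b + a² - ab⁴ + ab² + ab + a + b³ - b² → a² - ab⁴ - ab³ + ab² + ab + a + b³ - b
  leading term a²: subtract (1)·f_1 from a² - ab⁴ - ab³ + ab² + ab + a + b³ - b → -ab⁴ - ab³ - ab² + ab + a + b³ + b + 1
  leading term ab⁴: subtract (b²)·h_4 from -ab⁴ - ab³ - ab² + ab + a + b³ + b + 1 → ab² + ab + a - b⁴ - b² + b + 1
  leading term ab²: subtract (-1)·h_4 from ab² + ab + a - b⁴ - b² + b + 1 → -a - b⁴ - b - 1
  leading term a: subtract (-1)·h_5 from -a - b⁴ - b - 1 → b⁴ - b³ - b² - b - 1
  leading term b⁴: no divisor's leading term divides it; move b⁴ to the remainder.
  leading term b³: no divisor's leading term divides it; move -b³ to the remainder.
  leading term b²: no divisor's leading term divides it; move -b² to the remainder.
  leading term b: no divisor's leading term divides it; move -b to the remainder.
  leading term 1: no divisor's leading term divides it; move -1 to the remainder.
  remainder b⁴ - b³ - b² - b - 1 ≠ 0; add h_6 = b⁴ - b³ - b² - b - 1 to the basis.

S(f_1,h_5): lcm = a². S = ab⁴ + ab³ + b - 1.
  leading term ab⁴: subtract (-b²)·h_4 from ab⁴ + ab³ + b - 1 → ab² + b⁴ + b³ + b² + b - 1
  leading term ab²: subtract (-1)·h_4 from ab² + b⁴ + b³ + b² + b - 1 → -ab + a + b⁴ + b³ - b² - b
  leading term ab: subtract (-b)·h_5 from -ab + a + b⁴ + b³ - b² - b → a - b⁵ - b² - b
  leading term a: subtract (1)·h_5 from a - b⁵ - b² - b → -b⁵ + b⁴ + b³ - b
  leading term b⁵: subtract (-b)·h_6 from -b⁵ + b⁴ + b³ - b → -b² + b
  leading term b²: no divisor's leading term divides it; move -b² to the remainder.
  leading term b: no divisor's leading term divides it; move b to the remainder.
  remainder -b² + b ≠ 0; add h_7 = -b² + b to the basis.

S(h_4,h_5): lcm = ab². S = ab - a + b⁶ + b⁵ + b⁴ - b² - b - 1.
  leading term ab: subtract (b)·h_5 from ab - a + b⁶ + b⁵ + b⁴ - b² - b - 1 → -a + b⁶ - b⁵ - b⁴ + b³ - b² - b - 1
  leading term a: subtract (-1)·h_5 from -a + b⁶ - b⁵ - b⁴ + b³ - b² - b - 1 → b⁶ - b⁵ + b⁴ + b² - b - 1
  leading term b⁶: subtract (b²)·h_6 from b⁶ - b⁵ + b⁴ + b² - b - 1 → -b⁴ + b³ - b² - b - 1
  leading term b⁴: subtract (-1)·h_6 from -b⁴ + b³ - b² - b - 1 → b² + b + 1
  leading term b²: subtract (-1)·h_7 from b² + b + 1 → -b + 1
  leading term b: no divisor's leading term divides it; move -b to the remainder.
  leading term 1: no divisor's leading term divides it; move 1 to the remainder.
  remainder -b + 1 ≠ 0; add h_8 = -b + 1 to the basis.

The other S-polynomials (S(f_2,f_3), S(f_2,h_4), S(f_3,h_4), S(f_2,h_5), S(f_3,h_5), S(f_1,h_6), S(f_2,h_6), S(f_3,h_6), S(h_4,h_6), S(h_5,h_6), S(f_1,h_7), S(f_2,h_7), S(f_3,h_7), S(h_4,h_7), S(h_5,h_7), S(h_6,h_7), S(f_1,h_8), S(f_2,h_8), S(f_3,h_8), S(h_4,h_8), S(h_5,h_8), S(h_6,h_8), S(h_7,h_8)) all reduce to 0 modulo the current basis, so we have a Gröbner basis.
Inter-reduce: drop elements whose leading term is divisible by another's, tail-reduce, and make monic.
Reduced Gröbner basis: {a, b - 1}.
Label its elements g_1 = a, g_2 = b - 1.

Reduce p = -b - 1 modulo G:
  leading term b: subtract (-1)·g_2 from -b - 1 → 1
  leading term 1: no divisor's leading term divides it; move 1 to the remainder.
  normal form = 1.
The normal form is nonzero, so p ∉ I. Since p minus its normal form lies in I, I + (p) = I + (r) where r = 1; decide whether this ideal is the whole ring.
Here r = 1 is a nonzero constant, hence a unit: 1 ∈ I + (p), the Gröbner basis of I + (p) is {1}, and the enlarged system has no common solution — adjoining p is inconsistent.

Ideal membership is decidable via reduction modulo a Gröbner basis.

Adjoining -b - 1 makes the ideal the whole ring: the system is inconsistent.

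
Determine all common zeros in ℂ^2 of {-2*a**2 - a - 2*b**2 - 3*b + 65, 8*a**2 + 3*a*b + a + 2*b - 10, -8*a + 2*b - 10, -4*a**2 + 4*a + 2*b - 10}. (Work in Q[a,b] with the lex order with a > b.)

Compute a lex Gröbner basis by Buchberger's algorithm.
f_1 = -2*a**2 - a - 2*b**2 - 3*b + 65, LT = a**2.
f_2 = 8*a**2 + 3*a*b + a + 2*b - 10, LT = a**2.
f_3 = -8*a + 2*b - 10, LT = a.
f_4 = -4*a**2 + 4*a + 2*b - 10, LT = a**2.

S(f_1,f_2): lcm = a**2. S = -3/8*a*b + 3/8*a + b**2 + 5/4*b - 125/4.
  reduce S modulo (f_1, f_2, f_3, f_4):
  remainder 29/32*b**2 + 29/16*b - 1015/32 ≠ 0; add h_5 = 29/32*b**2 + 29/16*b - 1015/32 to the basis.

S(f_1,f_3): lcm = a**2. S = 1/4*a*b - 3/4*a + b**2 + 3/2*b - 65/2.
  reduce S modulo (f_1, f_2, f_3, f_4, h_5):
  remainder -9/8*b + 45/8 ≠ 0; add h_6 = -9/8*b + 45/8 to the basis.

The other S-polynomials (S(f_1,f_4), S(f_2,f_3), S(f_2,f_4), S(f_3,f_4), S(f_1,h_5), S(f_2,h_5), S(f_3,h_5), S(f_4,h_5), S(f_1,h_6), S(f_2,h_6), S(f_3,h_6), S(f_4,h_6), S(h_5,h_6)) all reduce to 0 modulo the current basis, so we have a Gröbner basis.
Inter-reduce: drop elements whose leading term is divisible by another's, tail-reduce, and make monic.
Reduced Gröbner basis: {a, b - 5}.

A lex Gröbner basis eliminates variables successively. Here b - 5 depends only on b, with roots {5}; lifting each root through the earlier basis elements recovers the full solutions.
  b = 5: the earlier basis element becomes a = 0, giving a = 0 — point (0, 5).

{(0, 5)}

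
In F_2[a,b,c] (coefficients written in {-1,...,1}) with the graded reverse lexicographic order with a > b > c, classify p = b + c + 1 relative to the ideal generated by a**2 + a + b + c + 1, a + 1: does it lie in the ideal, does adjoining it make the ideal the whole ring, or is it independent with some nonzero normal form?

First compute the reduced Gröbner basis of I by Buchberger's algorithm.
f_1 = a**2 + a + b + c + 1, LT = a**2.
f_2 = a + 1, LT = a.

S(f_1,f_2): lcm = a**2. S = b + c + 1.
  leading term b: no divisor's leading term divides it; move b to the remainder.
  leading term c: no divisor's leading term divides it; move c to the remainder.
  leading term 1: no divisor's leading term divides it; move 1 to the remainder.
  remainder b + c + 1 ≠ 0; add h_3 = b + c + 1 to the basis.

The other S-polynomials (S(f_1,h_3), S(f_2,h_3)) all reduce to 0 modulo the current basis, so we have a Gröbner basis.
Inter-reduce: drop elements whose leading term is divisible by another's, tail-reduce, and make monic.
Reduced Gröbner basis: {a + 1, b + c + 1}.
Label its elements g_1 = a + 1, g_2 = b + c + 1.

Reduce p = b + c + 1 modulo G:
  leading term b: subtract (1)·g_2 from b + c + 1 → 0
  normal form = 0.
Since the normal form is 0, p ∈ I.

b + c + 1 lies in I (it reduces to 0).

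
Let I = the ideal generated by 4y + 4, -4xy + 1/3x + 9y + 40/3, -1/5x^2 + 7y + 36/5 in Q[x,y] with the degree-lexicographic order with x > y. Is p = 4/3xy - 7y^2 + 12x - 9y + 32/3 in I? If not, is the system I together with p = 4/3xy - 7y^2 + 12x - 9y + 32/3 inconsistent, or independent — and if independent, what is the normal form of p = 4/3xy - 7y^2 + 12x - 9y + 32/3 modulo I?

Adjoining 4/3xy - 7y^2 + 12x - 9y + 32/3 makes the ideal the whole ring: the system is inconsistent.

First compute the reduced Gröbner basis of I by Buchberger's algorithm.
f_1 = 4y + 4, LT = y.
f_2 = -4xy + 1/3x + 9y + 40/3, LT = xy.
f_3 = -1/5x^2 + 7y + 36/5, LT = x^2.

S(f_1,f_2): lcm = xy. S = 13/12x + 9/4y + 10/3.
  leading term x: no divisor's leading term divides it; move 13/12x to the remainder.
  leading term y: subtract (9/16)·f_1 from 9/4y + 10/3 → 13/12
  leading term 1: no divisor's leading term divides it; move 13/12 to the remainder.
  remainder 13/12x + 13/12 ≠ 0; add h_4 = 13/12x + 13/12 to the basis.

The other S-polynomials (S(f_1,f_3), S(f_2,f_3), S(f_1,h_4), S(f_2,h_4), S(f_3,h_4)) all reduce to 0 modulo the current basis, so we have a Gröbner basis.
Inter-reduce: drop elements whose leading term is divisible by another's, tail-reduce, and make monic.
Reduced Gröbner basis: {x + 1, y + 1}.
Label its elements g_1 = x + 1, g_2 = y + 1.

Reduce p = 4/3xy - 7y^2 + 12x - 9y + 32/3 modulo G:
  leading term xy: subtract (4/3y)·g_1 from 4/3xy - 7y^2 + 12x - 9y + 32/3 → -7y^2 + 12x - 31/3y + 32/3
  leading term y^2: subtract (-7y)·g_2 from -7y^2 + 12x - 31/3y + 32/3 → 12x - 10/3y + 32/3
  leading term x: subtract (12)·g_1 from 12x - 10/3y + 32/3 → -10/3y - 4/3
  leading term y: subtract (-10/3)·g_2 from -10/3y - 4/3 → 2
  leading term 1: no divisor's leading term divides it; move 2 to the remainder.
  normal form = 2.
The normal form is nonzero, so p ∉ I. Since p minus its normal form lies in I, I + (p) = I + (r) where r = 2; decide whether this ideal is the whole ring.
Here r = 2 is a nonzero constant, hence a unit: 1 ∈ I + (p), the Gröbner basis of I + (p) is {1}, and the enlarged system has no common solution — adjoining p is inconsistent.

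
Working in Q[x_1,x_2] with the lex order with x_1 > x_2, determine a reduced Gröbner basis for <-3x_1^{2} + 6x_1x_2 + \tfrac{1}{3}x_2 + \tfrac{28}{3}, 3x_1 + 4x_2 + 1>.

G = {x_1 + \tfrac{4}{3}x_2 + \tfrac{1}{3}, x_2^{2} + \tfrac{13}{40}x_2 - \tfrac{27}{40}}

f_1 = -3x_1^{2} + 6x_1x_2 + \tfrac{1}{3}x_2 + \tfrac{28}{3}, LT = x_1^{2}.
f_2 = 3x_1 + 4x_2 + 1, LT = x_1.

S(f_1,f_2): lcm = x_1^{2}. S = -\tfrac{10}{3}x_1x_2 - \tfrac{1}{3}x_1 - \tfrac{1}{9}x_2 - \tfrac{28}{9}.
  leading term x_1x_2: subtract (-\tfrac{10}{9}x_2)·f_2 from -\tfrac{10}{3}x_1x_2 - \tfrac{1}{3}x_1 - \tfrac{1}{9}x_2 - \tfrac{28}{9} → -\tfrac{1}{3}x_1 + \tfrac{40}{9}x_2^{2} + x_2 - \tfrac{28}{9}
  leading term x_1: subtract (-\tfrac{1}{9})·f_2 from -\tfrac{1}{3}x_1 + \tfrac{40}{9}x_2^{2} + x_2 - \tfrac{28}{9} → \tfrac{40}{9}x_2^{2} + \tfrac{13}{9}x_2 - 3
  leading term x_2^{2}: no divisor's leading term divides it; move \tfrac{40}{9}x_2^{2} to the remainder.
  leading term x_2: no divisor's leading term divides it; move \tfrac{13}{9}x_2 to the remainder.
  leading term 1: no divisor's leading term divides it; move -3 to the remainder.
  remainder \tfrac{40}{9}x_2^{2} + \tfrac{13}{9}x_2 - 3 ≠ 0; add g_3 = \tfrac{40}{9}x_2^{2} + \tfrac{13}{9}x_2 - 3 to the basis.

The other S-polynomials (S(f_1,g_3), S(f_2,g_3)) all reduce to 0 modulo the current basis, so we have a Gröbner basis.
Inter-reduce: drop elements whose leading term is divisible by another's, tail-reduce, and make monic.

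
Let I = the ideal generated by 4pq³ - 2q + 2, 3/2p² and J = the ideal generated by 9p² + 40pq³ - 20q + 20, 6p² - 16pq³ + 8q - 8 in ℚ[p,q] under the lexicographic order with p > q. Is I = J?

Yes, the ideals are equal.

Two ideals are equal iff their reduced Gröbner bases coincide (the reduced basis is unique for a fixed ordering).
Buchberger on the first generating set:
f_1 = 4pq³ - 2q + 2, LT = pq³.
f_2 = 3/2p², LT = p².

S(f_1,f_2): lcm = p²q³. S = -½pq + ½p.
  leading term pq: no divisor's leading term divides it; move -½pq to the remainder.
  leading term p: no divisor's leading term divides it; move ½p to the remainder.
  remainder -½pq + ½p ≠ 0; add g_3 = -½pq + ½p to the basis.

S(f_1,g_3): lcm = pq³. S = pq² - ½q + ½.
  leading term pq²: subtract (-2q)·g_3 from pq² - ½q + ½ → pq - ½q + ½
  leading term pq: subtract (-2)·g_3 from pq - ½q + ½ → p - ½q + ½
  leading term p: no divisor's leading term divides it; move p to the remainder.
  leading term q: no divisor's leading term divides it; move -½q to the remainder.
  leading term 1: no divisor's leading term divides it; move ½ to the remainder.
  remainder p - ½q + ½ ≠ 0; add g_4 = p - ½q + ½ to the basis.

S(f_1,g_4): lcm = pq³. S = ½q⁴ - ½q³ - ½q + ½.
  leading term q⁴: no divisor's leading term divides it; move ½q⁴ to the remainder.
  leading term q³: no divisor's leading term divides it; move -½q³ to the remainder.
  leading term q: no divisor's leading term divides it; move -½q to the remainder.
  leading term 1: no divisor's leading term divides it; move ½ to the remainder.
  remainder ½q⁴ - ½q³ - ½q + ½ ≠ 0; add g_5 = ½q⁴ - ½q³ - ½q + ½ to the basis.

S(g_3,g_4): lcm = pq. S = -p + ½q² - ½q.
  leading term p: subtract (-1)·g_4 from -p + ½q² - ½q → ½q² - q + ½
  leading term q²: no divisor's leading term divides it; move ½q² to the remainder.
  leading term q: no divisor's leading term divides it; move -q to the remainder.
  leading term 1: no divisor's leading term divides it; move ½ to the remainder.
  remainder ½q² - q + ½ ≠ 0; add g_6 = ½q² - q + ½ to the basis.

The other S-polynomials (S(f_2,g_3), S(f_2,g_4), S(f_1,g_5), S(f_2,g_5), S(g_3,g_5), S(g_4,g_5), S(f_1,g_6), S(f_2,g_6), S(g_3,g_6), S(g_4,g_6), S(g_5,g_6)) all reduce to 0 modulo the current basis, so we have a Gröbner basis.
Inter-reduce: drop elements whose leading term is divisible by another's, tail-reduce, and make monic.
Reduced Gröbner basis: {p - ½q + ½, q² - 2q + 1}.

Buchberger on the second generating set:
h_1 = 9p² + 40pq³ - 20q + 20, LT = p².
h_2 = 6p² - 16pq³ + 8q - 8, LT = p².

S(h_1,h_2): lcm = p². S = 64/9pq³ - 32/9q + 32/9.
  leading term pq³: no divisor's leading term divides it; move 64/9pq³ to the remainder.
  leading term q: no divisor's leading term divides it; move -32/9q to the remainder.
  leading term 1: no divisor's leading term divides it; move 32/9 to the remainder.
  remainder 64/9pq³ - 32/9q + 32/9 ≠ 0; add k_3 = 64/9pq³ - 32/9q + 32/9 to the basis.

S(h_1,k_3): lcm = p²q³. S = 40/9pq⁶ + ½pq - ½p - 20/9q⁴ + 20/9q³.
  leading term pq⁶: subtract (⅝q³)·k_3 from 40/9pq⁶ + ½pq - ½p - 20/9q⁴ + 20/9q³ → ½pq - ½p
  leading term pq: no divisor's leading term divides it; move ½pq to the remainder.
  leading term p: no divisor's leading term divides it; move -½p to the remainder.
  remainder ½pq - ½p ≠ 0; add k_4 = ½pq - ½p to the basis.

S(k_3,k_4): lcm = pq³. S = pq² - ½q + ½.
  leading term pq²: subtract (2q)·k_4 from pq² - ½q + ½ → pq - ½q + ½
  leading term pq: subtract (2)·k_4 from pq - ½q + ½ → p - ½q + ½
  leading term p: no divisor's leading term divides it; move p to the remainder.
  leading term q: no divisor's leading term divides it; move -½q to the remainder.
  leading term 1: no divisor's leading term divides it; move ½ to the remainder.
  remainder p - ½q + ½ ≠ 0; add k_5 = p - ½q + ½ to the basis.

S(k_3,k_5): lcm = pq³. S = ½q⁴ - ½q³ - ½q + ½.
  leading term q⁴: no divisor's leading term divides it; move ½q⁴ to the remainder.
  leading term q³: no divisor's leading term divides it; move -½q³ to the remainder.
  leading term q: no divisor's leading term divides it; move -½q to the remainder.
  leading term 1: no divisor's leading term divides it; move ½ to the remainder.
  remainder ½q⁴ - ½q³ - ½q + ½ ≠ 0; add k_6 = ½q⁴ - ½q³ - ½q + ½ to the basis.

S(k_4,k_5): lcm = pq. S = -p + ½q² - ½q.
  leading term p: subtract (-1)·k_5 from -p + ½q² - ½q → ½q² - q + ½
  leading term q²: no divisor's leading term divides it; move ½q² to the remainder.
  leading term q: no divisor's leading term divides it; move -q to the remainder.
  leading term 1: no divisor's leading term divides it; move ½ to the remainder.
  remainder ½q² - q + ½ ≠ 0; add k_7 = ½q² - q + ½ to the basis.

The other S-polynomials (S(h_2,k_3), S(h_1,k_4), S(h_2,k_4), S(h_1,k_5), S(h_2,k_5), S(h_1,k_6), S(h_2,k_6), S(k_3,k_6), S(k_4,k_6), S(k_5,k_6), S(h_1,k_7), S(h_2,k_7), S(k_3,k_7), S(k_4,k_7), S(k_5,k_7), S(k_6,k_7)) all reduce to 0 modulo the current basis, so we have a Gröbner basis.
Inter-reduce: drop elements whose leading term is divisible by another's, tail-reduce, and make monic.
Reduced Gröbner basis: {p - ½q + ½, q² - 2q + 1}.

These coincide, so the ideals are equal.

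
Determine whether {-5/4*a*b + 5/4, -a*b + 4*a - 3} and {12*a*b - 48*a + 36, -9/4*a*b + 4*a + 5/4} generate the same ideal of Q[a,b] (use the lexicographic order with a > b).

Equality of ideals is decidable: compute both reduced Gröbner bases (unique for the ordering) and check whether they agree.
Buchberger on the first generating set:
f_1 = -5/4*a*b + 5/4, LT = a*b.
f_2 = -a*b + 4*a - 3, LT = a*b.

S(f_1,f_2): lcm = a*b. S = 4*a - 4.
  reduce S modulo (f_1, f_2):
  remainder 4*a - 4 ≠ 0; add g_3 = 4*a - 4 to the basis.

S(f_1,g_3): lcm = a*b. S = b - 1.
  reduce S modulo (f_1, f_2, g_3):
  remainder b - 1 ≠ 0; add g_4 = b - 1 to the basis.

The other S-polynomials (S(f_2,g_3), S(f_1,g_4), S(f_2,g_4), S(g_3,g_4)) all reduce to 0 modulo the current basis, so we have a Gröbner basis.
Inter-reduce: drop elements whose leading term is divisible by another's, tail-reduce, and make monic.
Reduced Gröbner basis: {a - 1, b - 1}.

Buchberger on the second generating set:
h_1 = 12*a*b - 48*a + 36, LT = a*b.
h_2 = -9/4*a*b + 4*a + 5/4, LT = a*b.

S(h_1,h_2): lcm = a*b. S = -20/9*a + 32/9.
  reduce S modulo (h_1, h_2):
  remainder -20/9*a + 32/9 ≠ 0; add k_3 = -20/9*a + 32/9 to the basis.

S(h_1,k_3): lcm = a*b. S = -4*a + 8/5*b + 3.
  reduce S modulo (h_1, h_2, k_3):
  remainder 8/5*b - 17/5 ≠ 0; add k_4 = 8/5*b - 17/5 to the basis.

The other S-polynomials (S(h_2,k_3), S(h_1,k_4), S(h_2,k_4), S(k_3,k_4)) all reduce to 0 modulo the current basis, so we have a Gröbner basis.
Inter-reduce: drop elements whose leading term is divisible by another's, tail-reduce, and make monic.
Reduced Gröbner basis: {a - 8/5, b - 17/8}.

The bases are distinct; the ideals are different.

No, the ideals differ.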